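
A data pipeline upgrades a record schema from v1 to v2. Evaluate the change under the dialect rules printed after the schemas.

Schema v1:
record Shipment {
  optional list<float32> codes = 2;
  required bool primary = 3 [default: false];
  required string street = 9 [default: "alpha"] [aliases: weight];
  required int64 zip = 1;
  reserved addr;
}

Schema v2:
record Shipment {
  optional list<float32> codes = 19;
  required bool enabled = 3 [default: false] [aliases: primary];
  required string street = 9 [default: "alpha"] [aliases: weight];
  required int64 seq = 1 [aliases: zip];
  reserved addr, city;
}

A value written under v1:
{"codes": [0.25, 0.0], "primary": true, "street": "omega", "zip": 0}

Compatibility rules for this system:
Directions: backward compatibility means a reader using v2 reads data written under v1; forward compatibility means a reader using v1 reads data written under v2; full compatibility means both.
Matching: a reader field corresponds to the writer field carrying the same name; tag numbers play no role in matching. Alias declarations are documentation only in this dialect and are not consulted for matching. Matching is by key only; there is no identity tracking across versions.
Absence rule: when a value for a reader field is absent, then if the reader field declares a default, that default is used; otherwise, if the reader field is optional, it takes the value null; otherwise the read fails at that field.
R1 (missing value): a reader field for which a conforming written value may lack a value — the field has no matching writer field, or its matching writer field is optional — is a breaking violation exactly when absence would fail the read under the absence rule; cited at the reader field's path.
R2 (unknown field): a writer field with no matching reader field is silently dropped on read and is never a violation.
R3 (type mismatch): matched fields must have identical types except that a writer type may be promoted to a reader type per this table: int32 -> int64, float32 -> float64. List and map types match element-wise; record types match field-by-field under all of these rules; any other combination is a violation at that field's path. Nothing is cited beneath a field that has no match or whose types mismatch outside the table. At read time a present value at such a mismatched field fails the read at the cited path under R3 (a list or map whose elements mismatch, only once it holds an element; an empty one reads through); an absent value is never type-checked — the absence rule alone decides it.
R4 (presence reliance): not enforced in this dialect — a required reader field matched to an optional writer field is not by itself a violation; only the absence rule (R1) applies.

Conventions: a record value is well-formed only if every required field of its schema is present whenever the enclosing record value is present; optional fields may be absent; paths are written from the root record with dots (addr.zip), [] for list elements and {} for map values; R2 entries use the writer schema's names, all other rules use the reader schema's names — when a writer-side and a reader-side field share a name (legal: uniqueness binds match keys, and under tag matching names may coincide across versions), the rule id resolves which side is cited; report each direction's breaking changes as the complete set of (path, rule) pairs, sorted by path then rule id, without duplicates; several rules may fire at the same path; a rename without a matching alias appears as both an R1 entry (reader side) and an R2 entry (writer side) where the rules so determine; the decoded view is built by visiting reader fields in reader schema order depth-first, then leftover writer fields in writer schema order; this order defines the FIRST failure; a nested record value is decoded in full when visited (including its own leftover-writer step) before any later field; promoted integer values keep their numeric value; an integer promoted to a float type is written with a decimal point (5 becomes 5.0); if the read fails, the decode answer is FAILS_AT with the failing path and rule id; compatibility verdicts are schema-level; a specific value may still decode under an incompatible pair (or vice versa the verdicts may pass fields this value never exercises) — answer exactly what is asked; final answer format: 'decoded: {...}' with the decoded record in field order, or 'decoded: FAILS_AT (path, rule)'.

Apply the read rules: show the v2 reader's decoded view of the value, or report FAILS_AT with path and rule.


in Shipment below, arrows point writer -> reader
decoding the Shipment value with the v2 reader:
  codes := [0.25, 0.0]
  enabled := false (no value, default fills)
  street := "omega"
  read fails at seq under R1 (no fill)
  => FAILS_AT (seq, R1)
checking off the Shipment differences that do not matter here:
  field codes in record Shipment: tag 2 changed to 19 -> triggers nothing under the printed rules; the Shipment answer is the same either way
  renamed field primary to enabled in record Shipment (alias primary declared on the renamed field) -> triggers nothing under the printed rules; the Shipment answer is the same either way

decoded: FAILS_AT (seq, R1)


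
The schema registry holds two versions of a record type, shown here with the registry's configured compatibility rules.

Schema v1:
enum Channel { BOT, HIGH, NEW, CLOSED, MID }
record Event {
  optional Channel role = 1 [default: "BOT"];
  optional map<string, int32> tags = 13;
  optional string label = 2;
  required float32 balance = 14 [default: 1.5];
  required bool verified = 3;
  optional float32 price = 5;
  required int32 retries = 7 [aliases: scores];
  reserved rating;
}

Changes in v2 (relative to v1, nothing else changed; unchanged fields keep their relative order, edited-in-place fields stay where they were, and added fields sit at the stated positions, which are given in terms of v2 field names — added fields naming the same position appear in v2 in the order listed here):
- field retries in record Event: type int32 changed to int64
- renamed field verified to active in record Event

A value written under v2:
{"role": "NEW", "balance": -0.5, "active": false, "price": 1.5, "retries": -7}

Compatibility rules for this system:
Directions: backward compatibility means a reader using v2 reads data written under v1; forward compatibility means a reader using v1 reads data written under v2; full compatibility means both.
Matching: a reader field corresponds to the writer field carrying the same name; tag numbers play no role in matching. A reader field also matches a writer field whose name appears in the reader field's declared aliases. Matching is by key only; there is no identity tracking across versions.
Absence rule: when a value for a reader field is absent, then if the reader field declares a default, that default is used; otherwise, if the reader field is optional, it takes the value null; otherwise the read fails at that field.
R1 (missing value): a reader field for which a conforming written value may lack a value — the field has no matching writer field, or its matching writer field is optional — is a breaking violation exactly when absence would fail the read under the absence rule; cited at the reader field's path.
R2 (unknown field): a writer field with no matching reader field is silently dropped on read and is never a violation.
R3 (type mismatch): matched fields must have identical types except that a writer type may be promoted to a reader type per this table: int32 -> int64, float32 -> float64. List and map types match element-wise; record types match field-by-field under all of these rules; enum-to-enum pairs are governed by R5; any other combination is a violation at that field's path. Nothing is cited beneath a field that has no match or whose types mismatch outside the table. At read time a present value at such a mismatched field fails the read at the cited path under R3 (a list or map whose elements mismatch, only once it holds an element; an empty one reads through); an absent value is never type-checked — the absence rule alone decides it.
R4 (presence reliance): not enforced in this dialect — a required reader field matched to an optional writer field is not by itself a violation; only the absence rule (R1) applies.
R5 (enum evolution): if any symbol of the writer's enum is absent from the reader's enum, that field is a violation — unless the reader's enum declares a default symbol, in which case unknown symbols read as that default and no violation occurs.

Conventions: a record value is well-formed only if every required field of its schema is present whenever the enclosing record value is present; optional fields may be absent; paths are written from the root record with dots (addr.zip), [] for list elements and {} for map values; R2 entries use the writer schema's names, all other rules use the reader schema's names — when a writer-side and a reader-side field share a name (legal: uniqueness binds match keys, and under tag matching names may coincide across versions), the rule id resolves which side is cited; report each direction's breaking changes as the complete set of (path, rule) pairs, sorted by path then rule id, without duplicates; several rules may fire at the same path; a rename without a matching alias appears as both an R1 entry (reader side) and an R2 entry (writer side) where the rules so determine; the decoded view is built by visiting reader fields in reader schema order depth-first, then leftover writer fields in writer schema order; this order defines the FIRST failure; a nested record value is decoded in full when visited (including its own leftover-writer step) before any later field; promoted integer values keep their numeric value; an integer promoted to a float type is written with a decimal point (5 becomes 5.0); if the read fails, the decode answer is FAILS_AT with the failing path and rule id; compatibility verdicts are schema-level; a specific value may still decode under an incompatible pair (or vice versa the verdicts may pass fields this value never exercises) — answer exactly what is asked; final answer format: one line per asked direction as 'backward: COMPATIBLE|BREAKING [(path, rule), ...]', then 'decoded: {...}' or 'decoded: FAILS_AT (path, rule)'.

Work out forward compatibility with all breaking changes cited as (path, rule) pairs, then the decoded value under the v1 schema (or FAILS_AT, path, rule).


the writer's type comes first in each Event pair
checking forward for Event: reader v1 against writer v2:
  writer optional, Channel -> Channel: reader role maps from writer role
  writer optional, map<string, int32> -> map<string, int32>: reader tags maps from writer tags
  writer optional, string -> string: reader label maps from writer label
  writer required, float32 -> float32: reader balance maps from writer balance
  no writer field matches reader verified
  writer optional, float32 -> float32: reader price maps from writer price
  writer required, int64 -> int32: reader retries maps from writer retries
  leftover writer field: active
  breaking: (retries, R3)
  breaking: (verified, R1)
  => forward verdict for Event: BREAKING, 2 violation(s)
decode walk for Event under reader schema v1:
  role := "NEW"
  tags := null (absent, optional -> null)
  label := null (absent, optional -> null)
  balance := -0.5
  read fails at verified under R1 (no fill)
  => FAILS_AT (verified, R1)

forward: BREAKING [(retries, R3), (verified, R1)]; decoded: FAILS_AT (verified, R1)


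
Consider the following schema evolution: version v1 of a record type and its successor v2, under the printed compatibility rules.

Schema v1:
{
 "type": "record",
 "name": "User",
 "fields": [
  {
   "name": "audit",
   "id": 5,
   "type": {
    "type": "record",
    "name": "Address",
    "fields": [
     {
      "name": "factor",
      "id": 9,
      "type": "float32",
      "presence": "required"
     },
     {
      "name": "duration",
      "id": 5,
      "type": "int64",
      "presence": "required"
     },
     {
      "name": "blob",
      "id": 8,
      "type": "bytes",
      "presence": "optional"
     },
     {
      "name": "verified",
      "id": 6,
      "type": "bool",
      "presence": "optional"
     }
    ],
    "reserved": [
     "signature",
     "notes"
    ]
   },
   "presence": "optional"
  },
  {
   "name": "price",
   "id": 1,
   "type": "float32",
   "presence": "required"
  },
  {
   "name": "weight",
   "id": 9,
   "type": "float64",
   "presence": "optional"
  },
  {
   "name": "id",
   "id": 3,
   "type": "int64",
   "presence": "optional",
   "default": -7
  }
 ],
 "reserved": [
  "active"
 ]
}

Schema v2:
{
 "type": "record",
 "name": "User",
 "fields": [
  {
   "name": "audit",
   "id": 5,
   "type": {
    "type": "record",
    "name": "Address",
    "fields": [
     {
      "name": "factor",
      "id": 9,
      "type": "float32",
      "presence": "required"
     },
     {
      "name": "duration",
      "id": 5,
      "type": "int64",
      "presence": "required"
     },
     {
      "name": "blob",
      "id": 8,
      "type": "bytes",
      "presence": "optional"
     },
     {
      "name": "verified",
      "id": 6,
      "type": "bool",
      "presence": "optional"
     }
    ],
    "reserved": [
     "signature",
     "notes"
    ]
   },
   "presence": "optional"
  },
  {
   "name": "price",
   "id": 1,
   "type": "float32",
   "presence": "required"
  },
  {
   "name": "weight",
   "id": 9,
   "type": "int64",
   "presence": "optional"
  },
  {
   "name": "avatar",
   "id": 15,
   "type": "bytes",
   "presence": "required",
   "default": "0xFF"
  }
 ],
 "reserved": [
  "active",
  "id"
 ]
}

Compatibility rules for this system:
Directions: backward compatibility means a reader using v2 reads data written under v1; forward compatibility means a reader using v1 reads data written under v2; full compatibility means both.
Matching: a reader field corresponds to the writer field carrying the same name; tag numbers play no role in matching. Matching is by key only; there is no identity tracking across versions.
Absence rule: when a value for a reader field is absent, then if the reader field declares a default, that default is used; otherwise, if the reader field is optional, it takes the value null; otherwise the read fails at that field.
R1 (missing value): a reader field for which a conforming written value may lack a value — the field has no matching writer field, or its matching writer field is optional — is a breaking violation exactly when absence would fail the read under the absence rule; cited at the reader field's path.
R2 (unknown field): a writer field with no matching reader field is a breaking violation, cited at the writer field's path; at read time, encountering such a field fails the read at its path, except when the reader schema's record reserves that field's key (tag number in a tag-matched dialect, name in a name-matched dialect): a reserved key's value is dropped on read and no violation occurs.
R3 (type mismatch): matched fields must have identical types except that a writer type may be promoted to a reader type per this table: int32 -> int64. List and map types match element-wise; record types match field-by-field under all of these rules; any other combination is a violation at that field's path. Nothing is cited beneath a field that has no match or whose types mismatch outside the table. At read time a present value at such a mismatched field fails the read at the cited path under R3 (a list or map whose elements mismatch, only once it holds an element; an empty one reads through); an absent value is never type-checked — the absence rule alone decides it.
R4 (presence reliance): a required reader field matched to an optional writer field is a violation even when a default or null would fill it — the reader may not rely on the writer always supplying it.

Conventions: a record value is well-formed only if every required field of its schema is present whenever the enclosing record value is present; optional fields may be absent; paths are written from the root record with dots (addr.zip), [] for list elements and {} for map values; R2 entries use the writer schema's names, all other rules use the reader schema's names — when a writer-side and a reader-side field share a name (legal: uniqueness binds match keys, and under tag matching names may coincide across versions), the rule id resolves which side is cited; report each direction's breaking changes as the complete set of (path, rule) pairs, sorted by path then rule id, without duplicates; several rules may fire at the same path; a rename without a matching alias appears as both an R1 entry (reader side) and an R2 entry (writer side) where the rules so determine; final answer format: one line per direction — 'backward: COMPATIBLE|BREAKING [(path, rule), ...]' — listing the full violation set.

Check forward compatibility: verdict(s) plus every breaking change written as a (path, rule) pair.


the writer's type comes first in each User pair
forward analysis of User with v1 as reader and v2 as writer:
  Address -> Address, writer optional: audit aligns to audit
  float32 -> float32, writer required: price aligns to price
  int64 -> float64, writer optional: weight aligns to weight
  id has no writer counterpart
  leftover writer field: avatar
  float32 -> float32, writer required: audit.factor aligns to audit.factor
  int64 -> int64, writer required: audit.duration aligns to audit.duration
  bytes -> bytes, writer optional: audit.blob aligns to audit.blob
  bool -> bool, writer optional: audit.verified aligns to audit.verified
  violation R2 at avatar
  violation R3 at weight
  => 2 violation(s): forward is BREAKING for User
ruling out the remaining User differences:
  removed field id from record User (its key "id" joins the reserved list) -> fires no rule on User, leaving the asked answer as it is

forward: BREAKING [(avatar, R2), (weight, R3)]


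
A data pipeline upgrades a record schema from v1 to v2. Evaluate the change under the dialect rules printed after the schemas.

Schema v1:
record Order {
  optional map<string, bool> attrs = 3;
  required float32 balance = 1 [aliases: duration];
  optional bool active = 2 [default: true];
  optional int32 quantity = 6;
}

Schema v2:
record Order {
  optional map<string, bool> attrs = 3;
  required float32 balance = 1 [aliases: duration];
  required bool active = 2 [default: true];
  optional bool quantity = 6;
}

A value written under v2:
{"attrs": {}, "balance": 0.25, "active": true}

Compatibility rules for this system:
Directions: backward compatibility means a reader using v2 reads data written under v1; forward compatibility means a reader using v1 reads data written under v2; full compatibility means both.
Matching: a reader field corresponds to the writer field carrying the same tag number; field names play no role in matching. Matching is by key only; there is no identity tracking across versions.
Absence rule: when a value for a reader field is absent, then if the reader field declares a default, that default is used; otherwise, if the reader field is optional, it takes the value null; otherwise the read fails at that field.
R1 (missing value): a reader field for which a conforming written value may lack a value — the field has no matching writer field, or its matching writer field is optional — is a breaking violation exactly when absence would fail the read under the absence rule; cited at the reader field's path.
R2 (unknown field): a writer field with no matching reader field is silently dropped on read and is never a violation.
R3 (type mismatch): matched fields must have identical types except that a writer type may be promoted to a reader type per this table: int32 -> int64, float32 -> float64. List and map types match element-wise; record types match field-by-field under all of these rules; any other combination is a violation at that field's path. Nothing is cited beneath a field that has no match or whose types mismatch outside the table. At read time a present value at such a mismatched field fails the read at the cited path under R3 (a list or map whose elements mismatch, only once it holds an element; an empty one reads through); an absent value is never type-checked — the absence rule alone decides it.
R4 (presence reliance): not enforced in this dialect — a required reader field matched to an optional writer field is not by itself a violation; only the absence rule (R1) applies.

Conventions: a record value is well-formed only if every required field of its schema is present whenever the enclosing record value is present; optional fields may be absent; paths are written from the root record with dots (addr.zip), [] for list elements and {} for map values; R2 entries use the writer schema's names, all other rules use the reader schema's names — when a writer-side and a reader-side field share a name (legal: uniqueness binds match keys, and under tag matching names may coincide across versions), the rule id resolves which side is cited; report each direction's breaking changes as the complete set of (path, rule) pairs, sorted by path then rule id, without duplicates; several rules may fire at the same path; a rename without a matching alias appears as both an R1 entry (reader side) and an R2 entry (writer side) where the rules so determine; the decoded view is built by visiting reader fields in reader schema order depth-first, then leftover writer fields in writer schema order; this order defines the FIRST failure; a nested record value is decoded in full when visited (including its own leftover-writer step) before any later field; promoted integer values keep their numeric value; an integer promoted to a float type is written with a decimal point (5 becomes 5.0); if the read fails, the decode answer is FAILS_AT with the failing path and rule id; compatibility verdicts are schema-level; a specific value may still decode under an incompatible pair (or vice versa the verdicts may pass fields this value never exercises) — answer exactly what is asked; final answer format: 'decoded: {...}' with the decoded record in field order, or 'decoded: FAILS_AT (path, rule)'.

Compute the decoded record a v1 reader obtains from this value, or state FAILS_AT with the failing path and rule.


each type pair in Order: writer, then reader
decode walk for Order under reader schema v1:
  attrs := {}
  balance := 0.25
  active := true
  quantity := null (not supplied -> null)
  => decoded: {"attrs": {}, "balance": 0.25, "active": true, "quantity": null}
the other Order changes do not affect what is asked:
  field quantity in record Order: type int32 changed to bool -> affects the rule determinations only; this particular Order value decodes identically
  field active in record Order: optional changed to required -> fires no rule on Order under this dialect and leaves the result unchanged

decoded: {"attrs": {}, "balance": 0.25, "active": true, "quantity": null}


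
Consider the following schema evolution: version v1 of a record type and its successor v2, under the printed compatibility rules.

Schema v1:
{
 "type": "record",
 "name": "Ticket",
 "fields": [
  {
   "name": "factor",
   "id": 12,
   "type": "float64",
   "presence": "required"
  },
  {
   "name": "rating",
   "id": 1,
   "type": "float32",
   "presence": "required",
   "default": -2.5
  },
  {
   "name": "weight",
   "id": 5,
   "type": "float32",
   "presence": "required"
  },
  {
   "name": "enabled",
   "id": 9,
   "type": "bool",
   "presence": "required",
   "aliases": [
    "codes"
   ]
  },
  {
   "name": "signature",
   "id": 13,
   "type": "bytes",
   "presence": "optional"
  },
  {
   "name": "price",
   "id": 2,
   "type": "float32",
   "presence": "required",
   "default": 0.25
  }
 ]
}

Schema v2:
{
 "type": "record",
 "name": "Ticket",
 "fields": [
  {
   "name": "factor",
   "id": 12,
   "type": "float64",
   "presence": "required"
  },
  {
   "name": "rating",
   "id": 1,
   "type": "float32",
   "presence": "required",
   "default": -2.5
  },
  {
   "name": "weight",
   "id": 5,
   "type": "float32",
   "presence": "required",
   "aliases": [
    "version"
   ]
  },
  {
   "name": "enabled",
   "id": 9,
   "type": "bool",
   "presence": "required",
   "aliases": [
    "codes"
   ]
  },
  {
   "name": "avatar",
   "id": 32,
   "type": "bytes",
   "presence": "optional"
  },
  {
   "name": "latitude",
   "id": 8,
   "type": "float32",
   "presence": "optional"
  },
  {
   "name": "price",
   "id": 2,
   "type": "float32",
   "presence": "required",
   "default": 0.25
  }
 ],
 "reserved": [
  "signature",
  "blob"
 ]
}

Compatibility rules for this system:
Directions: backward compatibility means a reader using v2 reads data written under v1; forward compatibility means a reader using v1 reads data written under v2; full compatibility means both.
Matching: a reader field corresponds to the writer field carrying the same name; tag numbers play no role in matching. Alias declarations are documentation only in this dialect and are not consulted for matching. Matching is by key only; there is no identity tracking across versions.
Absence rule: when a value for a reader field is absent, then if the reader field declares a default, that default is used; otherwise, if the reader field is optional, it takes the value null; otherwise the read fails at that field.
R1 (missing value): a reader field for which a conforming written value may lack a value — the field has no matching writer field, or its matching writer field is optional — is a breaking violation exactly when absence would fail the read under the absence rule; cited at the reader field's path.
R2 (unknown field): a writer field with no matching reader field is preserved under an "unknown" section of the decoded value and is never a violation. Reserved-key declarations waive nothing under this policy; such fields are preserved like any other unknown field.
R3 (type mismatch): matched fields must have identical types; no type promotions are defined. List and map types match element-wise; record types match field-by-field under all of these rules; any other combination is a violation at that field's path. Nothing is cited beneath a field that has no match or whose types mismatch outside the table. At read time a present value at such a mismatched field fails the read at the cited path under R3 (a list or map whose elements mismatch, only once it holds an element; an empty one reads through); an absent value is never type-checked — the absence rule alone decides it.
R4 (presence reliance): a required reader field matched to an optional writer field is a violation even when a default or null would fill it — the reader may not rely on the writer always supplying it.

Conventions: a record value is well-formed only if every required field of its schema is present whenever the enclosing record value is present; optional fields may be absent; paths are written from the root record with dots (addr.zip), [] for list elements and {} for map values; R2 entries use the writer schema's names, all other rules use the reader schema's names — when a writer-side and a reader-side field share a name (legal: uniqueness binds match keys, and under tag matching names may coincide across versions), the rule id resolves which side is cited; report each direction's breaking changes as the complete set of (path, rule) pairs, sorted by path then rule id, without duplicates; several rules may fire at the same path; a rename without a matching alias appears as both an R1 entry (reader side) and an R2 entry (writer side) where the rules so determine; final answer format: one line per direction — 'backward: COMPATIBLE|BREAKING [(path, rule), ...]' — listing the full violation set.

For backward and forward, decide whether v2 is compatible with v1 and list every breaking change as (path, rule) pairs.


backward: COMPATIBLE []; forward: COMPATIBLE []

arrows below run writer -> reader for Ticket
backward pass over Ticket, reader schema v2, writer schema v1:
  writer required, float64 -> float64: reader factor maps from writer factor
  writer required, float32 -> float32: reader rating maps from writer rating
  writer required, float32 -> float32: reader weight maps from writer weight
  writer required, bool -> bool: reader enabled maps from writer enabled
  avatar has no writer counterpart
  latitude has no writer counterpart
  writer required, float32 -> float32: reader price maps from writer price
  writer signature: unknown to reader
  => backward: COMPATIBLE
forward pass over Ticket, reader schema v1, writer schema v2:
  writer required, float64 -> float64: reader factor maps from writer factor
  writer required, float32 -> float32: reader rating maps from writer rating
  writer required, float32 -> float32: reader weight maps from writer weight
  writer required, bool -> bool: reader enabled maps from writer enabled
  signature has no writer counterpart
  writer required, float32 -> float32: reader price maps from writer price
  writer avatar: unknown to reader
  writer latitude: unknown to reader
  => forward: COMPATIBLE


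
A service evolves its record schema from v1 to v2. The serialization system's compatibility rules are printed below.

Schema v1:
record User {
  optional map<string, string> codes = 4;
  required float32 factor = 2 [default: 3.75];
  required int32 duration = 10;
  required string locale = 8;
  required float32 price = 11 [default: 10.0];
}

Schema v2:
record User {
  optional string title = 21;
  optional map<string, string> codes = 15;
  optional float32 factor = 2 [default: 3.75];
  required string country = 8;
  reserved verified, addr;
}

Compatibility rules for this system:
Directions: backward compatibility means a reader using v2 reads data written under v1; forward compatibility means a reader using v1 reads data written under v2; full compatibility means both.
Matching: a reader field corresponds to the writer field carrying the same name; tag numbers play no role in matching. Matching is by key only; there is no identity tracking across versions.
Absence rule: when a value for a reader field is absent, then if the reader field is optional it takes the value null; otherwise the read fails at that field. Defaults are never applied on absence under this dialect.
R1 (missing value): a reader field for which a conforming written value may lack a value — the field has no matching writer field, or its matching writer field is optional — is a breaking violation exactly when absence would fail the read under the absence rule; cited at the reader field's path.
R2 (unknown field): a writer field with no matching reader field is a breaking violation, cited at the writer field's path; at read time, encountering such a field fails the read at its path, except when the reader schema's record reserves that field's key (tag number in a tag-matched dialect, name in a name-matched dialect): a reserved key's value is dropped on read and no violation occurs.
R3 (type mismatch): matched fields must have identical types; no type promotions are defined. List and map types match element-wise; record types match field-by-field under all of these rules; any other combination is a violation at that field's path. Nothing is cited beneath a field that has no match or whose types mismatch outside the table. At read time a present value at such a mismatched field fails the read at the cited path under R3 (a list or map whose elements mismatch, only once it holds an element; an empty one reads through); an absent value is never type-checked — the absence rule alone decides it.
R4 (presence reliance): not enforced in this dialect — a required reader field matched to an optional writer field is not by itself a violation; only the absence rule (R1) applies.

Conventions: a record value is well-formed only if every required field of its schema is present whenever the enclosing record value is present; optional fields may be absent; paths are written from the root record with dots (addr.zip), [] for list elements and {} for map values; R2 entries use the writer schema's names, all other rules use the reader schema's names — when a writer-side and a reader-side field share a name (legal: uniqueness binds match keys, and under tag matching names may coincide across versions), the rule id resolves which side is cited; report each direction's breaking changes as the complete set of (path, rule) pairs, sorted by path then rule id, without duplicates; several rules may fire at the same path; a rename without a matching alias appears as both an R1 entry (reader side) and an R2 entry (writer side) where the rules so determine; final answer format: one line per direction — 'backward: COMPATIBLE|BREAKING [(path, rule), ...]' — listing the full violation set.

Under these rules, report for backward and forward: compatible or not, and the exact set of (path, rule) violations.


arrows below run writer -> reader for User
backward analysis of User with v2 as reader and v1 as writer:
  title has no writer counterpart
  writer optional, map<string, string> -> map<string, string>: reader codes maps from writer codes
  writer required, float32 -> float32: reader factor maps from writer factor
  country has no writer counterpart
  writer field duration has no reader counterpart
  writer field locale has no reader counterpart
  writer field price has no reader counterpart
  breaking: (country, R1)
  breaking: (duration, R2)
  breaking: (locale, R2)
  breaking: (price, R2)
  backward on User therefore BREAKING (4)
forward analysis of User with v1 as reader and v2 as writer:
  writer optional, map<string, string> -> map<string, string>: reader codes maps from writer codes
  writer optional, float32 -> float32: reader factor maps from writer factor
  duration has no writer counterpart
  locale has no writer counterpart
  price has no writer counterpart
  writer field title has no reader counterpart
  writer field country has no reader counterpart
  breaking: (country, R2)
  breaking: (duration, R1)
  breaking: (factor, R1)
  breaking: (locale, R1)
  breaking: (price, R1)
  breaking: (title, R2)
  forward on User therefore BREAKING (6)

backward: BREAKING [(country, R1), (duration, R2), (locale, R2), (price, R2)]; forward: BREAKING [(country, R2), (duration, R1), (factor, R1), (locale, R1), (price, R1), (title, R2)]


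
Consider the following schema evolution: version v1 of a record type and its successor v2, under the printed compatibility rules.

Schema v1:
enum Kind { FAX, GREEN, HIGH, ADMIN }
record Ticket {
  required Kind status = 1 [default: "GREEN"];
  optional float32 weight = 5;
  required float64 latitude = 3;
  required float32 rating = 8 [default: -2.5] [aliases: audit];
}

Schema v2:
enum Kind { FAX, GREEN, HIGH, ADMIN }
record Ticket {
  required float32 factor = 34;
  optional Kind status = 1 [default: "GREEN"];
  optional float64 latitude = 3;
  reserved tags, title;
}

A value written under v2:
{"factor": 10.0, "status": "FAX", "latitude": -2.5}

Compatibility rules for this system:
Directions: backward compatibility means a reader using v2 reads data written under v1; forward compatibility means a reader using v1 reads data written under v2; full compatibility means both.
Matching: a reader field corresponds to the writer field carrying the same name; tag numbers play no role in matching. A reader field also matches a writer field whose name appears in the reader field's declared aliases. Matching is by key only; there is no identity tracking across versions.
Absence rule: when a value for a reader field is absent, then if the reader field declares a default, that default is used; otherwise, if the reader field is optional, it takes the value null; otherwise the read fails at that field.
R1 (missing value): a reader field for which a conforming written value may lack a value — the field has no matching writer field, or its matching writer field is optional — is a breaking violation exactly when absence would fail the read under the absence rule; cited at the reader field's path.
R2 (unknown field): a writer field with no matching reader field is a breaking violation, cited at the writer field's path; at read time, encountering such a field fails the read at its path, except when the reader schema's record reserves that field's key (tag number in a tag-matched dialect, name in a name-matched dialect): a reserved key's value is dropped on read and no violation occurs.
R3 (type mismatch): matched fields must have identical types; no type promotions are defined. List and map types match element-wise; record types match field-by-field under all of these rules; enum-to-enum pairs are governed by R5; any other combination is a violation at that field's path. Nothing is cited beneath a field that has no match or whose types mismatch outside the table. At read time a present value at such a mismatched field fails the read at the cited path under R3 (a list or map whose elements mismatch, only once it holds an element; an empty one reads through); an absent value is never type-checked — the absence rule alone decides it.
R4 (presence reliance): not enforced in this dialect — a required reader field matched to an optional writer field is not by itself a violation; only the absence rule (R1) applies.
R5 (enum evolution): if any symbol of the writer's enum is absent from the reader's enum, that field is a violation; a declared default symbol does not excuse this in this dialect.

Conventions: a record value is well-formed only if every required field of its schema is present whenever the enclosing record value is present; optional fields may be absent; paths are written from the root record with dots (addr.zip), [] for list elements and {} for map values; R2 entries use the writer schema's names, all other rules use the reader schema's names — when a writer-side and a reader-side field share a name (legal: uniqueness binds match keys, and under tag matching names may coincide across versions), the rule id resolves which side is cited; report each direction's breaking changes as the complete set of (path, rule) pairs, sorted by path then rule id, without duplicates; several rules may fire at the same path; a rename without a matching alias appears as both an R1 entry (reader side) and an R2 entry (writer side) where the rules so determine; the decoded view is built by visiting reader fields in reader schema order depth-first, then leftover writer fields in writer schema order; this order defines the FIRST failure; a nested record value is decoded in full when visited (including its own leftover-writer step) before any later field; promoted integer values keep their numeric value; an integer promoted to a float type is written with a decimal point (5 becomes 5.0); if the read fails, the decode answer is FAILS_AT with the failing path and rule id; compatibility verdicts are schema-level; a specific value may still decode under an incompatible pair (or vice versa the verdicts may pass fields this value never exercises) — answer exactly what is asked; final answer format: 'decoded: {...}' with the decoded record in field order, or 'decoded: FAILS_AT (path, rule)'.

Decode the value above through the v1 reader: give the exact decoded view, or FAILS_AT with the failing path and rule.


the writer's type comes first in each Ticket pair
migrating the Ticket value to v1:
  status := "FAX"
  weight := null (not supplied -> null)
  latitude := -2.5
  rating := -2.5 (no value, default fills)
  read fails at factor under R2 (unknown field)
  => FAILS_AT (factor, R2)
checking off the Ticket differences that do not matter here:
  removed field rating from record Ticket -> shifts the Ticket verdicts, not this decode
  removed field weight from record Ticket -> shifts the Ticket verdicts, not this decode
  field status in record Ticket: required changed to optional -> no rule fires on it and the decoded Ticket view is identical with or without it
  field latitude in record Ticket: required changed to optional -> shifts the Ticket verdicts, not this decode

decoded: FAILS_AT (factor, R2)


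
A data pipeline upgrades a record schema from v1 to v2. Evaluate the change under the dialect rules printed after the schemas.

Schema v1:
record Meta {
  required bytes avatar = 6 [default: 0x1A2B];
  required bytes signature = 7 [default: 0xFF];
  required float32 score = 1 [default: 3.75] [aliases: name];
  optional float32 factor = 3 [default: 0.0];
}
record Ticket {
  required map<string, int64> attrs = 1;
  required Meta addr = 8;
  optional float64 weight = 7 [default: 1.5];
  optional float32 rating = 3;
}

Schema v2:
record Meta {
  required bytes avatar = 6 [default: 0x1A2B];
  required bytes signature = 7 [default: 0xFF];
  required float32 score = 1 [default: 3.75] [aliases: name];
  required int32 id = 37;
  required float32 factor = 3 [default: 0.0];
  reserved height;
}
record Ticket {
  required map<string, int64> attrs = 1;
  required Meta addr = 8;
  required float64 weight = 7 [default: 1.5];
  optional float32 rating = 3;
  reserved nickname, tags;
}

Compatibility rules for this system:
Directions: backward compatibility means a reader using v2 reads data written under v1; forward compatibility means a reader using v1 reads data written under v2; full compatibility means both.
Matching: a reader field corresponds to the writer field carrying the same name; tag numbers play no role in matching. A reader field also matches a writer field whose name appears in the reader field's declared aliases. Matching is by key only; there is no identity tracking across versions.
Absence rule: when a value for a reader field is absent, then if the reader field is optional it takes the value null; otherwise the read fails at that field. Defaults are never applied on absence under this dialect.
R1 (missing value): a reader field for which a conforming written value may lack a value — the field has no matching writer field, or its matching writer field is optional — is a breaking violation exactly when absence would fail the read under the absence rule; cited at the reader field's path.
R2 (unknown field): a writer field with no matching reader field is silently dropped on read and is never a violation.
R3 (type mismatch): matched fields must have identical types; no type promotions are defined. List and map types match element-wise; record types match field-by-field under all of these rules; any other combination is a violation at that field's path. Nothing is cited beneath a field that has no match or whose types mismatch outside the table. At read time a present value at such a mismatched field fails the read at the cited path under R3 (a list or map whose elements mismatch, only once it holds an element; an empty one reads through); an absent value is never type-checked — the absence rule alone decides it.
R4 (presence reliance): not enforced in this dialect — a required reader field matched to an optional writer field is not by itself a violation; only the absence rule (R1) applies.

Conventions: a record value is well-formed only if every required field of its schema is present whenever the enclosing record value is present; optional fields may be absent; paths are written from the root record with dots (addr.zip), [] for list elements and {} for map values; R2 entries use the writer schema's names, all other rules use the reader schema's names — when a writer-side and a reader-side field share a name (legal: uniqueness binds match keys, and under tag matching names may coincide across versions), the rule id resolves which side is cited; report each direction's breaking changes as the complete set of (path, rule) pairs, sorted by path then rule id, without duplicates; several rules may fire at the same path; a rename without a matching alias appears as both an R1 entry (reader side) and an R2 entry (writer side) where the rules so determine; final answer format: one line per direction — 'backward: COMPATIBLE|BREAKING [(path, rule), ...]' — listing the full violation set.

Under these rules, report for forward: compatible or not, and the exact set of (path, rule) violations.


each type pair in Ticket: writer, then reader
forward pass over Ticket, reader schema v1, writer schema v2:
  attrs: paired with writer attrs (map<string, int64> -> map<string, int64>; writer required)
  addr: paired with writer addr (Meta -> Meta; writer required)
  weight: paired with writer weight (float64 -> float64; writer required)
  rating: paired with writer rating (float32 -> float32; writer optional)
  addr.avatar: paired with writer addr.avatar (bytes -> bytes; writer required)
  addr.signature: paired with writer addr.signature (bytes -> bytes; writer required)
  addr.score: paired with writer addr.score (float32 -> float32; writer required)
  addr.factor: paired with writer addr.factor (float32 -> float32; writer required)
  addr.id (writer side), unknown to reader
  => forward: COMPATIBLE
diffs on Ticket not affecting the asked answer:
  added field id to record Meta: required int32, tag 37 (in v2 it sits immediately before factor) -> affects backward compatibility only, which is not asked
  field factor in record Meta: optional changed to required -> affects backward compatibility only, which is not asked
  field weight in record Ticket: optional changed to required -> affects backward compatibility only, which is not asked

forward: COMPATIBLE []
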